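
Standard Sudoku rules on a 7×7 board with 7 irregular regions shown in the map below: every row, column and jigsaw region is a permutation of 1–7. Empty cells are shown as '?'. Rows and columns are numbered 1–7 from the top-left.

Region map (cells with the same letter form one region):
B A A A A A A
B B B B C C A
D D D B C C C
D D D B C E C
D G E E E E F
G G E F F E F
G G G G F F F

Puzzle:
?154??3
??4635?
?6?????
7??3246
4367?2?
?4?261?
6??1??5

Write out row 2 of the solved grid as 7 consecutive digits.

row 1, column 1 = 2: row 1 has {1,3,4,5}; col 1 has {4,6,7}; region has {3,4,6} → only 2 remains.
row 1, column 5 = 7: row 1 has {1,2,3,4,5}; col 5 has {2,3,6}; region has {1,3,4,5} → only 7 remains.
row 1, column 6 = 6: row 1 has {1,2,3,4,5,7}; col 6 has {1,2,4,5}; region has {1,3,4,5,7} → only 6 remains.
row 2, column 1 = 1: row 2 has {3,4,5,6}; col 1 has {2,4,6,7}; region has {2,3,4,6} → only 1 remains.
row 2, column 2 = 7: row 2 has {1,3,4,5,6}; col 2 has {1,3,4,6}; region has {1,2,3,4,6} → only 7 remains.
row 2, column 7 = 2: row 2 has {1,3,4,5,6,7}; col 7 has {3,5,6}; region has {1,3,4,5,6,7} → only 2 remains.

1746352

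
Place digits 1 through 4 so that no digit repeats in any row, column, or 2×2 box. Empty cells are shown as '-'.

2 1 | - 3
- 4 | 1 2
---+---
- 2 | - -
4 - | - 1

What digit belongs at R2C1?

3

R1C3 = 4 (sole candidate).
R2C1 = 3: row 2 has {1,2,4}; col 1 has {2,4}; box has {1,2,4} → only 3 remains.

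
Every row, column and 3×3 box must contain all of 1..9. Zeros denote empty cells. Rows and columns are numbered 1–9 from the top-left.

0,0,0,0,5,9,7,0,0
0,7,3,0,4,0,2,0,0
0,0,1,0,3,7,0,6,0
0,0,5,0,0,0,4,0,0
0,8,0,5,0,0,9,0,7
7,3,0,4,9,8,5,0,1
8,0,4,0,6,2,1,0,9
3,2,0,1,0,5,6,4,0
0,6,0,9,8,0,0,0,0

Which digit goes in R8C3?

R1C2 = 4: row 1 has {5,7,9}; col 2 has {2,3,6,7,8}; box has {1,3,7} → only 4 remains.
R3C7 = 8: row 3 has {1,3,6,7}; col 7 has {1,2,4,5,6,7,9}; box has {2,6,7} → only 8 remains.
R6C8 = 2: row 6 has {1,3,4,5,7,8,9}; col 8 has {4,6}; box has {1,4,5,7,9} → only 2 remains.
R7C2 = 5: row 7 has {1,2,4,6,8,9}; col 2 has {2,3,4,6,7,8}; box has {2,3,4,6,8} → only 5 remains.
R8C5 = 7: row 8 has {1,2,3,4,5,6}; col 5 has {3,4,5,6,8,9}; box has {1,2,5,6,8,9} → only 7 remains.
R8C9 = 8: row 8 has {1,2,3,4,5,6,7}; col 9 has {1,7,9}; box has {1,4,6,9} → only 8 remains.
R9C1 = 1: row 9 has {6,8,9}; col 1 has {3,7,8}; box has {2,3,4,5,6,8} → only 1 remains.
R9C3 = 7: row 9 has {1,6,8,9}; col 3 has {1,3,4,5}; box has {1,2,3,4,5,6,8} → only 7 remains.
R9C7 = 3: row 9 has {1,6,7,8,9}; col 7 has {1,2,4,5,6,7,8,9}; box has {1,4,6,8,9} → only 3 remains.
R9C8 = 5: row 9 has {1,3,6,7,8,9}; col 8 has {2,4,6}; box has {1,3,4,6,8,9} → only 5 remains.
R9C9 = 2: row 9 has {1,3,5,6,7,8,9}; col 9 has {1,7,8,9}; box has {1,3,4,5,6,8,9} → only 2 remains.
R1C9 = 3: row 1 has {4,5,7,9}; col 9 has {1,2,7,8,9}; box has {2,6,7,8} → only 3 remains.
R2C9 = 5: row 2 has {2,3,4,7}; col 9 has {1,2,3,7,8,9}; box has {2,3,6,7,8} → only 5 remains.
R3C2 = 9: row 3 has {1,3,6,7,8}; col 2 has {2,3,4,5,6,7,8}; box has {1,3,4,7} → only 9 remains.
R3C4 = 2: row 3 has {1,3,6,7,8,9}; col 4 has {1,4,5,9}; box has {3,4,5,7,9} → only 2 remains.
R3C9 = 4: row 3 has {1,2,3,6,7,8,9}; col 9 has {1,2,3,5,7,8,9}; box has {2,3,5,6,7,8} → only 4 remains.
R4C2 = 1: row 4 has {4,5}; col 2 has {2,3,4,5,6,7,8,9}; box has {3,5,7,8} → only 1 remains.
R4C5 = 2: row 4 has {1,4,5}; col 5 has {3,4,5,6,7,8,9}; box has {4,5,8,9} → only 2 remains.
R4C9 = 6: row 4 has {1,2,4,5}; col 9 has {1,2,3,4,5,7,8,9}; box has {1,2,4,5,7,9} → only 6 remains.
R5C5 = 1: row 5 has {5,7,8,9}; col 5 has {2,3,4,5,6,7,8,9}; box has {2,4,5,8,9} → only 1 remains.
R5C8 = 3: row 5 has {1,5,7,8,9}; col 8 has {2,4,5,6}; box has {1,2,4,5,6,7,9} → only 3 remains.
R6C3 = 6: row 6 has {1,2,3,4,5,7,8,9}; col 3 has {1,3,4,5,7}; box has {1,3,5,7,8} → only 6 remains.
R7C4 = 3: row 7 has {1,2,4,5,6,8,9}; col 4 has {1,2,4,5,9}; box has {1,2,5,6,7,8,9} → only 3 remains.
R7C8 = 7: row 7 has {1,2,3,4,5,6,8,9}; col 8 has {2,3,4,5,6}; box has {1,2,3,4,5,6,8,9} → only 7 remains.
R8C3 = 9: row 8 has {1,2,3,4,5,6,7,8}; col 3 has {1,3,4,5,6,7}; box has {1,2,3,4,5,6,7,8} → only 9 remains.

9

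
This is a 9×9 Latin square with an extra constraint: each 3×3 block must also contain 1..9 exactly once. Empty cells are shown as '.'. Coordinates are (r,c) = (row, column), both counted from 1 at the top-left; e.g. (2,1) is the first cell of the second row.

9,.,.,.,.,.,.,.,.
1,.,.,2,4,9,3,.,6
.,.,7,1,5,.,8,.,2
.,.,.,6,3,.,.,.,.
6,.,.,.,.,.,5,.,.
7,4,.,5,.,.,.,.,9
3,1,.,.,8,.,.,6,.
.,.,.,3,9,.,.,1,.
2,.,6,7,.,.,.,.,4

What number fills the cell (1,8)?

(1,4) = 8 (sole candidate).
(3,1) = 4 (sole candidate).
(3,8) = 9 (sole candidate).
(7,4) = 4 (sole candidate).
(9,5) = 1 (sole candidate).
(9,6) = 5 (sole candidate).
(9,7) = 9 (sole candidate).
(5,4) = 9 (sole candidate).
(6,5) = 2 (sole candidate).
(7,6) = 2 (sole candidate).
(7,7) = 7 (sole candidate).
(7,9) = 5 (sole candidate).
(8,6) = 6 (sole candidate).
(8,7) = 2 (sole candidate).
(8,9) = 8 (sole candidate).
(9,2) = 8 (sole candidate).
(9,8) = 3 (sole candidate).
(2,2) = 5 (sole candidate).
(2,3) = 8 (sole candidate).
(2,8) = 7 (sole candidate).
(3,6) = 3 (sole candidate).
(5,5) = 7 (sole candidate).
(6,8) = 8 (sole candidate).
(7,3) = 9 (sole candidate).
(8,1) = 5 (sole candidate).
(8,2) = 7 (sole candidate).
(8,3) = 4 (sole candidate).
(1,5) = 6 (sole candidate).
(1,6) = 7 (sole candidate).
(1,9) = 1 (sole candidate).
(3,2) = 6 (sole candidate).
(4,1) = 8 (sole candidate).
(4,9) = 7 (sole candidate).
(5,9) = 3 (sole candidate).
(6,6) = 1 (sole candidate).
(6,7) = 6 (sole candidate).
(1,7) = 4 (sole candidate).
(1,8) = 5: row 1 has {1,4,6,7,8,9}; col 8 has {1,3,6,7,8,9}; box has {1,2,3,4,6,7,8,9} → only 5 remains.

5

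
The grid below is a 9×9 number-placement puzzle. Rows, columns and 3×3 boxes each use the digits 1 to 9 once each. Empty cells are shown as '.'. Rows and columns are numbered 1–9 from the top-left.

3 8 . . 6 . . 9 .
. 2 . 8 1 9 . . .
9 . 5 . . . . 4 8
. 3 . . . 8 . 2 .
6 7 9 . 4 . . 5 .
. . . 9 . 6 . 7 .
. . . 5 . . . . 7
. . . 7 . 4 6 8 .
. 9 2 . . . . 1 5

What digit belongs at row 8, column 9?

9

row 4, column 4 = 1: row 4 has {2,3,8}; col 4 has {5,7,8,9}; box has {4,6,8,9} → only 1 remains.
row 7, column 8 = 3: row 7 has {5,7}; col 8 has {1,2,4,5,7,8,9}; box has {1,5,6,7,8} → only 3 remains.
row 9, column 6 = 3: row 9 has {1,2,5,9}; col 6 has {4,6,8,9}; box has {4,5,7} → only 3 remains.
row 9, column 7 = 4: row 9 has {1,2,3,5,9}; col 7 has {6}; box has {1,3,5,6,7,8} → only 4 remains.
row 2, column 8 = 6: row 2 has {1,2,8,9}; col 8 has {1,2,3,4,5,7,8,9}; box has {4,8,9} → only 6 remains.
row 2, column 9 = 3: row 2 has {1,2,6,8,9}; col 9 has {5,7,8}; box has {4,6,8,9} → only 3 remains.
row 4, column 3 = 4: row 4 has {1,2,3,8}; col 3 has {2,5,9}; box has {3,6,7,9} → only 4 remains.
row 4, column 7 = 9: row 4 has {1,2,3,4,8}; col 7 has {4,6}; box has {2,5,7} → only 9 remains.
row 4, column 9 = 6: row 4 has {1,2,3,4,8,9}; col 9 has {3,5,7,8}; box has {2,5,7,9} → only 6 remains.
row 5, column 6 = 2: row 5 has {4,5,6,7,9}; col 6 has {3,4,6,8,9}; box has {1,4,6,8,9} → only 2 remains.
row 5, column 9 = 1: row 5 has {2,4,5,6,7,9}; col 9 has {3,5,6,7,8}; box has {2,5,6,7,9} → only 1 remains.
row 6, column 9 = 4: row 6 has {6,7,9}; col 9 has {1,3,5,6,7,8}; box has {1,2,5,6,7,9} → only 4 remains.
row 7, column 6 = 1: row 7 has {3,5,7}; col 6 has {2,3,4,6,8,9}; box has {3,4,5,7} → only 1 remains.
row 7, column 7 = 2: row 7 has {1,3,5,7}; col 7 has {4,6,9}; box has {1,3,4,5,6,7,8} → only 2 remains.
row 8, column 9 = 9: row 8 has {4,6,7,8}; col 9 has {1,3,4,5,6,7,8}; box has {1,2,3,4,5,6,7,8} → only 9 remains.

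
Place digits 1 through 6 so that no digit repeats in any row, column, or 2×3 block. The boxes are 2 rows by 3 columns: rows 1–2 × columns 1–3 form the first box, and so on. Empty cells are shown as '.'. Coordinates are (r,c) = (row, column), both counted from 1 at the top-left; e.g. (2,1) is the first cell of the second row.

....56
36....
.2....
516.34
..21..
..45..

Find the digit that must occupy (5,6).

3

(1,2) = 4 (sole candidate).
(1,3) = 1 (sole candidate).
(2,3) = 5 (sole candidate).
(3,1) = 4 (sole candidate).
(3,3) = 3 (sole candidate).
(3,4) = 6 (sole candidate).
(3,5) = 1 (sole candidate).
(3,6) = 5 (sole candidate).
(4,4) = 2 (sole candidate).
(5,1) = 6 (sole candidate).
(5,5) = 4 (sole candidate).
(5,6) = 3: row 5 has {1,2,4,6}; col 6 has {4,5,6}; box has {1,4,5} → only 3 remains.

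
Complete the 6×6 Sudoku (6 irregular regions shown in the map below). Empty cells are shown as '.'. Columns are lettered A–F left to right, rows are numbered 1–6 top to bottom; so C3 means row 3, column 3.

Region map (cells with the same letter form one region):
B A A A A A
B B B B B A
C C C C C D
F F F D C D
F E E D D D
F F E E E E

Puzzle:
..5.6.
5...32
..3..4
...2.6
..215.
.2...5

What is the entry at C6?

6

F5 = 3: row 5 has {1,2,5}; col 6 has {2,4,5,6}; region has {1,2,4,5,6} → only 3 remains.
F1 = 1: row 1 has {5,6}; col 6 has {2,3,4,5,6}; region has {2,5,6} → only 1 remains.
A1 = 2: in row 1, 2 can only go here (every other open cell in that row sees a 2).
E3 = 2: in row 3, 2 can only go here (every other open cell in that row sees a 2).
B4 = 5: in row 4, 5 can only go here (every other open cell in that row sees a 5).
D3 = 5: in row 3, 5 can only go here (every other open cell in that row sees a 5).
A4 = 3: in row 4, 3 can only go here (every other open cell in that row sees a 3).
D6 = 3: in row 6, 3 can only go here (every other open cell in that row sees a 3).
D1 = 4: row 1 has {1,2,5,6}; col 4 has {1,2,3,5}; region has {1,2,5,6} → only 4 remains.
D2 = 6: row 2 has {2,3,5}; col 4 has {1,2,3,4,5}; region has {2,3,5} → only 6 remains.
B1 = 3: row 1 has {1,2,4,5,6}; col 2 has {2,5}; region has {1,2,4,5,6} → only 3 remains.
C6 = 6: in column 3, 6 can only go here (every other open cell in that column sees a 6).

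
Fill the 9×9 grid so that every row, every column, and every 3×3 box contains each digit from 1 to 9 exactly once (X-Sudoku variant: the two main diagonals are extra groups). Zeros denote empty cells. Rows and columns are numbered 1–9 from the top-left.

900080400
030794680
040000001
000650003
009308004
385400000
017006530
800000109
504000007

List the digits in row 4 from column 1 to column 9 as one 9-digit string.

R1C9 = 2: row 1 has {4,8,9}; col 9 has {1,3,4,7,9}; box has {1,4,6,8}; anti-diagonal has {4,5,7,8} → only 2 remains.
R2C9 = 5: row 2 has {3,4,6,7,8,9}; col 9 has {1,2,3,4,7,9}; box has {1,2,4,6,8} → only 5 remains.
R5C5 = 1: row 5 has {3,4,8,9}; col 5 has {5,8,9}; box has {3,4,5,6,8}; main diagonal has {3,5,6,7,9}; anti-diagonal has {2,4,5,7,8} → only 1 remains.
R6C6 = 2: row 6 has {3,4,5,8}; col 6 has {4,6,8}; box has {1,3,4,5,6,8}; main diagonal has {1,3,5,6,7,9} → only 2 remains.
R6C9 = 6: row 6 has {2,3,4,5,8}; col 9 has {1,2,3,4,5,7,9}; box has {3,4} → only 6 remains.
R7C1 = 2: row 7 has {1,3,5,6,7}; col 1 has {3,5,8,9}; box has {1,4,5,7,8} → only 2 remains.
R7C5 = 4: row 7 has {1,2,3,5,6,7}; col 5 has {1,5,8,9}; box has {6} → only 4 remains.
R7C9 = 8: row 7 has {1,2,3,4,5,6,7}; col 9 has {1,2,3,4,5,6,7,9}; box has {1,3,5,7,9} → only 8 remains.
R8C2 = 6: row 8 has {1,8,9}; col 2 has {1,3,4,8}; box has {1,2,4,5,7,8}; anti-diagonal has {1,2,4,5,7,8} → only 6 remains.
R8C3 = 3: row 8 has {1,6,8,9}; col 3 has {4,5,7,9}; box has {1,2,4,5,6,7,8} → only 3 remains.
R8C8 = 4: row 8 has {1,3,6,8,9}; col 8 has {3,8}; box has {1,3,5,7,8,9}; main diagonal has {1,2,3,5,6,7,9} → only 4 remains.
R9C2 = 9: row 9 has {4,5,7}; col 2 has {1,3,4,6,8}; box has {1,2,3,4,5,6,7,8} → only 9 remains.
R9C7 = 2: row 9 has {4,5,7,9}; col 7 has {1,4,5,6}; box has {1,3,4,5,7,8,9} → only 2 remains.
R9C8 = 6: row 9 has {2,4,5,7,9}; col 8 has {3,4,8}; box has {1,2,3,4,5,7,8,9} → only 6 remains.
R1C8 = 7: row 1 has {2,4,8,9}; col 8 has {3,4,6,8}; box has {1,2,4,5,6,8} → only 7 remains.
R2C1 = 1: row 2 has {3,4,5,6,7,8,9}; col 1 has {2,3,5,8,9}; box has {3,4,9} → only 1 remains.
R2C3 = 2: row 2 has {1,3,4,5,6,7,8,9}; col 3 has {3,4,5,7,9}; box has {1,3,4,9} → only 2 remains.
R3C3 = 8: row 3 has {1,4}; col 3 has {2,3,4,5,7,9}; box has {1,2,3,4,9}; main diagonal has {1,2,3,4,5,6,7,9} → only 8 remains.
R3C8 = 9: row 3 has {1,4,8}; col 8 has {3,4,6,7,8}; box has {1,2,4,5,6,7,8} → only 9 remains.
R4C3 = 1: row 4 has {3,5,6}; col 3 has {2,3,4,5,7,8,9}; box has {3,5,8,9} → only 1 remains.
R4C6 = 9: row 4 has {1,3,5,6}; col 6 has {2,4,6,8}; box has {1,2,3,4,5,6,8}; anti-diagonal has {1,2,4,5,6,7,8} → only 9 remains.
R4C8 = 2: row 4 has {1,3,5,6,9}; col 8 has {3,4,6,7,8,9}; box has {3,4,6} → only 2 remains.
R5C7 = 7: row 5 has {1,3,4,8,9}; col 7 has {1,2,4,5,6}; box has {2,3,4,6} → only 7 remains.
R5C8 = 5: row 5 has {1,3,4,7,8,9}; col 8 has {2,3,4,6,7,8,9}; box has {2,3,4,6,7} → only 5 remains.
R6C5 = 7: row 6 has {2,3,4,5,6,8}; col 5 has {1,4,5,8,9}; box has {1,2,3,4,5,6,8,9} → only 7 remains.
R6C7 = 9: row 6 has {2,3,4,5,6,7,8}; col 7 has {1,2,4,5,6,7}; box has {2,3,4,5,6,7} → only 9 remains.
R6C8 = 1: row 6 has {2,3,4,5,6,7,8,9}; col 8 has {2,3,4,5,6,7,8,9}; box has {2,3,4,5,6,7,9} → only 1 remains.
R7C4 = 9: row 7 has {1,2,3,4,5,6,7,8}; col 4 has {3,4,6,7}; box has {4,6} → only 9 remains.
R8C5 = 2: row 8 has {1,3,4,6,8,9}; col 5 has {1,4,5,7,8,9}; box has {4,6,9} → only 2 remains.
R9C5 = 3: row 9 has {2,4,5,6,7,9}; col 5 has {1,2,4,5,7,8,9}; box has {2,4,6,9} → only 3 remains.
R9C6 = 1: row 9 has {2,3,4,5,6,7,9}; col 6 has {2,4,6,8,9}; box has {2,3,4,6,9} → only 1 remains.
R1C2 = 5: row 1 has {2,4,7,8,9}; col 2 has {1,3,4,6,8,9}; box has {1,2,3,4,8,9} → only 5 remains.
R1C3 = 6: row 1 has {2,4,5,7,8,9}; col 3 has {1,2,3,4,5,7,8,9}; box has {1,2,3,4,5,8,9} → only 6 remains.
R1C4 = 1: row 1 has {2,4,5,6,7,8,9}; col 4 has {3,4,6,7,9}; box has {4,7,8,9} → only 1 remains.
R1C6 = 3: row 1 has {1,2,4,5,6,7,8,9}; col 6 has {1,2,4,6,8,9}; box has {1,4,7,8,9} → only 3 remains.
R3C1 = 7: row 3 has {1,4,8,9}; col 1 has {1,2,3,5,8,9}; box has {1,2,3,4,5,6,8,9} → only 7 remains.
R3C5 = 6: row 3 has {1,4,7,8,9}; col 5 has {1,2,3,4,5,7,8,9}; box has {1,3,4,7,8,9} → only 6 remains.
R3C6 = 5: row 3 has {1,4,6,7,8,9}; col 6 has {1,2,3,4,6,8,9}; box has {1,3,4,6,7,8,9} → only 5 remains.
R3C7 = 3: row 3 has {1,4,5,6,7,8,9}; col 7 has {1,2,4,5,6,7,9}; box has {1,2,4,5,6,7,8,9}; anti-diagonal has {1,2,4,5,6,7,8,9} → only 3 remains.
R4C1 = 4: row 4 has {1,2,3,5,6,9}; col 1 has {1,2,3,5,7,8,9}; box has {1,3,5,8,9} → only 4 remains.
R4C2 = 7: row 4 has {1,2,3,4,5,6,9}; col 2 has {1,3,4,5,6,8,9}; box has {1,3,4,5,8,9} → only 7 remains.
R4C7 = 8: row 4 has {1,2,3,4,5,6,7,9}; col 7 has {1,2,3,4,5,6,7,9}; box has {1,2,3,4,5,6,7,9} → only 8 remains.

471659823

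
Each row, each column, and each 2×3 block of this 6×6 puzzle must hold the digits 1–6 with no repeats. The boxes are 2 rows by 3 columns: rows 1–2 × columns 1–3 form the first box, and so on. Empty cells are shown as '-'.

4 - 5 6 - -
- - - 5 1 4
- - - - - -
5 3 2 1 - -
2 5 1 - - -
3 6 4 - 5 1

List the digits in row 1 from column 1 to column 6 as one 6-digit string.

415632

r2c1 = 6 (sole candidate).
r2c2 = 2 (sole candidate).
r2c3 = 3 (sole candidate).
r3c1 = 1 (sole candidate).
r3c2 = 4 (sole candidate).
r3c3 = 6 (sole candidate).
r4c6 = 6 (sole candidate).
r5c6 = 3 (sole candidate).
r6c4 = 2 (sole candidate).
r1c2 = 1: row 1 has {4,5,6}; col 2 has {2,3,4,5,6}; box has {2,3,4,5,6} → only 1 remains.
r1c6 = 2: row 1 has {1,4,5,6}; col 6 has {1,3,4,6}; box has {1,4,5,6} → only 2 remains.
r3c4 = 3 (sole candidate).
r3c5 = 2 (sole candidate).
r3c6 = 5 (sole candidate).
r4c5 = 4 (sole candidate).
r5c4 = 4 (sole candidate).
r5c5 = 6 (sole candidate).
r1c5 = 3: row 1 has {1,2,4,5,6}; col 5 has {1,2,4,5,6}; box has {1,2,4,5,6} → only 3 remains.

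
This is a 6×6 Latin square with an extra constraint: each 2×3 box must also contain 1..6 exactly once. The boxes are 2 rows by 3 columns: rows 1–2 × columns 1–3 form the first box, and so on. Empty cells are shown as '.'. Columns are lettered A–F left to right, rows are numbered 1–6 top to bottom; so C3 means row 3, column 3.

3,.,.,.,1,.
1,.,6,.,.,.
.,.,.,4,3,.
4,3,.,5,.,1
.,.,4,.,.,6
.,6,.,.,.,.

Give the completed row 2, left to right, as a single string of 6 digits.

146253

F3 = 2 (sole candidate).
C4 = 2 (sole candidate).
E4 = 6 (sole candidate).
C1 = 5 (sole candidate).
F1 = 4 (sole candidate).
C3 = 1 (sole candidate).
C6 = 3 (sole candidate).
F6 = 5 (sole candidate).
B1 = 2 (sole candidate).
D1 = 6 (sole candidate).
B2 = 4: row 2 has {1,6}; col 2 has {2,3,6}; box has {1,2,3,5,6} → only 4 remains.
F2 = 3: row 2 has {1,4,6}; col 6 has {1,2,4,5,6}; box has {1,4,6} → only 3 remains.
B3 = 5 (sole candidate).
B5 = 1 (sole candidate).
E5 = 2 (sole candidate).
A6 = 2 (sole candidate).
D6 = 1 (sole candidate).
E6 = 4 (sole candidate).
D2 = 2: row 2 has {1,3,4,6}; col 4 has {1,4,5,6}; box has {1,3,4,6} → only 2 remains.
E2 = 5: row 2 has {1,2,3,4,6}; col 5 has {1,2,3,4,6}; box has {1,2,3,4,6} → only 5 remains.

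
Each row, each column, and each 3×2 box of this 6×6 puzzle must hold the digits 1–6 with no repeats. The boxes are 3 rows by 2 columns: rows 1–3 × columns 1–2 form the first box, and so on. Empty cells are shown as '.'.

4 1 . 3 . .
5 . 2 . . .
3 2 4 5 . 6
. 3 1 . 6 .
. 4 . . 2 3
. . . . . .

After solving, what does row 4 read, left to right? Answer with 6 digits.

231465

R1C3 = 6 (sole candidate).
R1C5 = 5 (sole candidate).
R1C6 = 2 (sole candidate).
R2C2 = 6 (sole candidate).
R2C4 = 1 (sole candidate).
R2C6 = 4 (sole candidate).
R3C5 = 1 (sole candidate).
R4C1 = 2: row 4 has {1,3,6}; col 1 has {3,4,5}; box has {3,4} → only 2 remains.
R4C4 = 4: row 4 has {1,2,3,6}; col 4 has {1,3,5}; box has {1} → only 4 remains.
R4C6 = 5: row 4 has {1,2,3,4,6}; col 6 has {2,3,4,6}; box has {2,3,6} → only 5 remains.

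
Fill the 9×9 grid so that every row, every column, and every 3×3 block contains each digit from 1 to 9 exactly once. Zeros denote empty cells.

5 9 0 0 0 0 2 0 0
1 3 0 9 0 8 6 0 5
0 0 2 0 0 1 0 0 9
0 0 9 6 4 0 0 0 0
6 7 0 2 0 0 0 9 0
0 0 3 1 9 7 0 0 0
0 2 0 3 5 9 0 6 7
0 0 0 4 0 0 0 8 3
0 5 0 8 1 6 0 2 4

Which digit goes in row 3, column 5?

6

row 1, column 4 = 7 (sole candidate).
row 2, column 5 = 2 (sole candidate).
row 3, column 4 = 5 (sole candidate).
row 7, column 7 = 1 (sole candidate).
row 8, column 5 = 7 (sole candidate).
row 8, column 6 = 2 (sole candidate).
row 9, column 3 = 7 (sole candidate).
row 9, column 7 = 9 (sole candidate).
row 2, column 3 = 4 (sole candidate).
row 2, column 8 = 7 (sole candidate).
row 7, column 3 = 8 (sole candidate).
row 8, column 1 = 9 (sole candidate).
row 8, column 7 = 5 (sole candidate).
row 9, column 1 = 3 (sole candidate).
row 1, column 3 = 6 (sole candidate).
row 1, column 5 = 3 (sole candidate).
row 1, column 6 = 4 (sole candidate).
row 1, column 8 = 1 (sole candidate).
row 1, column 9 = 8 (sole candidate).
row 3, column 2 = 8 (sole candidate).
row 3, column 5 = 6: row 3 has {1,2,5,8,9}; col 5 has {1,2,3,4,5,7,9}; box has {1,2,3,4,5,7,8,9} → only 6 remains.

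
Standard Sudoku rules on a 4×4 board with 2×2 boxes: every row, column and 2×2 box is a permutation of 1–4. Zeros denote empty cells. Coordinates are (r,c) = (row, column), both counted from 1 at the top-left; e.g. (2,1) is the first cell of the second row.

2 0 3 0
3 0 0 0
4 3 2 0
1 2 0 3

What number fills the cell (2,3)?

1

(3,4) = 1 (sole candidate).
(4,3) = 4 (sole candidate).
(1,4) = 4 (sole candidate).
(2,3) = 1: row 2 has {3}; col 3 has {2,3,4}; box has {3,4} → only 1 remains.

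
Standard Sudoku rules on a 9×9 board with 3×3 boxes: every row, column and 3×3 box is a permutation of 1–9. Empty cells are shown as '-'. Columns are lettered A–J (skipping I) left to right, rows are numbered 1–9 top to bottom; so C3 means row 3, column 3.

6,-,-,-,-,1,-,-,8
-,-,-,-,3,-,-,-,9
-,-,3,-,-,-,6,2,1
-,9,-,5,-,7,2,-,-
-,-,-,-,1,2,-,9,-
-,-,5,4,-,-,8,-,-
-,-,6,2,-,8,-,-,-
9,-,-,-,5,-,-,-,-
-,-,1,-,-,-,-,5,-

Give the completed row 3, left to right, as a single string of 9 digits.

C1 = 9: in column 3, 9 can only go here (every other open cell in that column sees a 9).
D1 = 7: row 1 has {1,6,8,9}; col 4 has {2,4,5}; box has {1,3} → only 7 remains.
D8 = 1: in column 4, 1 can only go here (every other open cell in that column sees a 1).
E1 = 2: in column 5, 2 can only go here (every other open cell in that column sees a 2).
G7 = 1: in column 7, 1 can only go here (every other open cell in that column sees a 1).
E7 = 9: in row 7, 9 can only go here (every other open cell in that row sees a 9).
E6 = 6: row 6 has {4,5,8}; col 5 has {1,2,3,5,9}; box has {1,2,4,5,7} → only 6 remains.
E4 = 8: row 4 has {2,5,7,9}; col 5 has {1,2,3,5,6,9}; box has {1,2,4,5,6,7} → only 8 remains.
D5 = 3: row 5 has {1,2,9}; col 4 has {1,2,4,5,7}; box has {1,2,4,5,6,7,8} → only 3 remains.
F6 = 9: row 6 has {4,5,6,8}; col 6 has {1,2,7,8}; box has {1,2,3,4,5,6,7,8} → only 9 remains.
D9 = 6: row 9 has {1,5}; col 4 has {1,2,3,4,5,7}; box has {1,2,5,8,9} → only 6 remains.
D2 = 8: row 2 has {3,9}; col 4 has {1,2,3,4,5,6,7}; box has {1,2,3,7} → only 8 remains.
D3 = 9: row 3 has {1,2,3,6}; col 4 has {1,2,3,4,5,6,7,8}; box has {1,2,3,7,8} → only 9 remains.
E3 = 4: row 3 has {1,2,3,6,9}; col 5 has {1,2,3,5,6,8,9}; box has {1,2,3,7,8,9} → only 4 remains.
F3 = 5: row 3 has {1,2,3,4,6,9}; col 6 has {1,2,7,8,9}; box has {1,2,3,4,7,8,9} → only 5 remains.
C4 = 4: row 4 has {2,5,7,8,9}; col 3 has {1,3,5,6,9}; box has {5,9} → only 4 remains.
E9 = 7: row 9 has {1,5,6}; col 5 has {1,2,3,4,5,6,8,9}; box has {1,2,5,6,8,9} → only 7 remains.
F2 = 6: row 2 has {3,8,9}; col 6 has {1,2,5,7,8,9}; box has {1,2,3,4,5,7,8,9} → only 6 remains.
G9 = 9: in row 9, 9 can only go here (every other open cell in that row sees a 9).
B5 = 6: in column 2, 6 can only go here (every other open cell in that column sees a 6).
H8 = 8: in column 8, 8 can only go here (every other open cell in that column sees an 8).
J8 = 6: in row 8, 6 can only go here (every other open cell in that row sees a 6).
J4 = 3: row 4 has {2,4,5,7,8,9}; col 9 has {1,6,8,9}; box has {2,8,9} → only 3 remains.
J6 = 7: row 6 has {4,5,6,8,9}; col 9 has {1,3,6,8,9}; box has {2,3,8,9} → only 7 remains.
J7 = 4: row 7 has {1,2,6,8,9}; col 9 has {1,3,6,7,8,9}; box has {1,5,6,8,9} → only 4 remains.
J9 = 2: row 9 has {1,5,6,7,9}; col 9 has {1,3,4,6,7,8,9}; box has {1,4,5,6,8,9} → only 2 remains.
A4 = 1: row 4 has {2,3,4,5,7,8,9}; col 1 has {6,9}; box has {4,5,6,9} → only 1 remains.
H4 = 6: row 4 has {1,2,3,4,5,7,8,9}; col 8 has {2,5,8,9}; box has {2,3,7,8,9} → only 6 remains.
J5 = 5: row 5 has {1,2,3,6,9}; col 9 has {1,2,3,4,6,7,8,9}; box has {2,3,6,7,8,9} → only 5 remains.
H6 = 1: row 6 has {4,5,6,7,8,9}; col 8 has {2,5,6,8,9}; box has {2,3,5,6,7,8,9} → only 1 remains.
G5 = 4: row 5 has {1,2,3,5,6,9}; col 7 has {1,2,6,8,9}; box has {1,2,3,5,6,7,8,9} → only 4 remains.
B2 = 1: in row 2, 1 can only go here (every other open cell in that row sees a 1).
C5 = 8: in column 3, 8 can only go here (every other open cell in that column sees an 8).
A5 = 7: row 5 has {1,2,3,4,5,6,8,9}; col 1 has {1,6,9}; box has {1,4,5,6,8,9} → only 7 remains.
A3 = 8: row 3 has {1,2,3,4,5,6,9}; col 1 has {1,6,7,9}; box has {1,3,6,9} → only 8 remains.
B3 = 7: row 3 has {1,2,3,4,5,6,8,9}; col 2 has {1,6,9}; box has {1,3,6,8,9} → only 7 remains.

873945621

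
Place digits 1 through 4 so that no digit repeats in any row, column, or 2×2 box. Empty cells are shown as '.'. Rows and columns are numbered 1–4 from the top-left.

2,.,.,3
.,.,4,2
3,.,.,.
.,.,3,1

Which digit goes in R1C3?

R1C3 = 1: row 1 has {2,3}; col 3 has {3,4}; box has {2,3,4} → only 1 remains.

1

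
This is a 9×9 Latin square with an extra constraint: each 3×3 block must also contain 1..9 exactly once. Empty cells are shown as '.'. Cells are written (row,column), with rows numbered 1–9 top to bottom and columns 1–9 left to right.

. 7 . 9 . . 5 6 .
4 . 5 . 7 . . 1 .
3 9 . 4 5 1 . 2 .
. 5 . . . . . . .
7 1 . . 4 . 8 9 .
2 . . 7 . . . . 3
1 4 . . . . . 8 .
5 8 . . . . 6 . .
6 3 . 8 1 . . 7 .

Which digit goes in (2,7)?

(1,1) = 8: row 1 has {5,6,7,9}; col 1 has {1,2,3,4,5,6,7}; box has {3,4,5,7,9} → only 8 remains.
(1,9) = 4: row 1 has {5,6,7,8,9}; col 9 has {3}; box has {1,2,5,6} → only 4 remains.
(3,3) = 6: row 3 has {1,2,3,4,5,9}; col 3 has {5}; box has {3,4,5,7,8,9} → only 6 remains.
(3,7) = 7: row 3 has {1,2,3,4,5,6,9}; col 7 has {5,6,8}; box has {1,2,4,5,6} → only 7 remains.
(3,9) = 8: row 3 has {1,2,3,4,5,6,7,9}; col 9 has {3,4}; box has {1,2,4,5,6,7} → only 8 remains.
(4,1) = 9: row 4 has {5}; col 1 has {1,2,3,4,5,6,7,8}; box has {1,2,5,7} → only 9 remains.
(4,8) = 4: row 4 has {5,9}; col 8 has {1,2,6,7,8,9}; box has {3,8,9} → only 4 remains.
(5,3) = 3: row 5 has {1,4,7,8,9}; col 3 has {5,6}; box has {1,2,5,7,9} → only 3 remains.
(6,2) = 6: row 6 has {2,3,7}; col 2 has {1,3,4,5,7,8,9}; box has {1,2,3,5,7,9} → only 6 remains.
(6,7) = 1: row 6 has {2,3,6,7}; col 7 has {5,6,7,8}; box has {3,4,8,9} → only 1 remains.
(6,8) = 5: row 6 has {1,2,3,6,7}; col 8 has {1,2,4,6,7,8,9}; box has {1,3,4,8,9} → only 5 remains.
(8,8) = 3: row 8 has {5,6,8}; col 8 has {1,2,4,5,6,7,8,9}; box has {6,7,8} → only 3 remains.
(2,2) = 2: row 2 has {1,4,5,7}; col 2 has {1,3,4,5,6,7,8,9}; box has {3,4,5,6,7,8,9} → only 2 remains.
(2,9) = 9: row 2 has {1,2,4,5,7}; col 9 has {3,4,8}; box has {1,2,4,5,6,7,8} → only 9 remains.
(4,3) = 8: row 4 has {4,5,9}; col 3 has {3,5,6}; box has {1,2,3,5,6,7,9} → only 8 remains.
(4,7) = 2: row 4 has {4,5,8,9}; col 7 has {1,5,6,7,8}; box has {1,3,4,5,8,9} → only 2 remains.
(5,9) = 6: row 5 has {1,3,4,7,8,9}; col 9 has {3,4,8,9}; box has {1,2,3,4,5,8,9} → only 6 remains.
(6,3) = 4: row 6 has {1,2,3,5,6,7}; col 3 has {3,5,6,8}; box has {1,2,3,5,6,7,8,9} → only 4 remains.
(7,7) = 9: row 7 has {1,4,8}; col 7 has {1,2,5,6,7,8}; box has {3,6,7,8} → only 9 remains.
(8,4) = 2: row 8 has {3,5,6,8}; col 4 has {4,7,8,9}; box has {1,8} → only 2 remains.
(8,5) = 9: row 8 has {2,3,5,6,8}; col 5 has {1,4,5,7}; box has {1,2,8} → only 9 remains.
(8,9) = 1: row 8 has {2,3,5,6,8,9}; col 9 has {3,4,6,8,9}; box has {3,6,7,8,9} → only 1 remains.
(9,7) = 4: row 9 has {1,3,6,7,8}; col 7 has {1,2,5,6,7,8,9}; box has {1,3,6,7,8,9} → only 4 remains.
(1,3) = 1: row 1 has {4,5,6,7,8,9}; col 3 has {3,4,5,6,8}; box has {2,3,4,5,6,7,8,9} → only 1 remains.
(2,7) = 3: row 2 has {1,2,4,5,7,9}; col 7 has {1,2,4,5,6,7,8,9}; box has {1,2,4,5,6,7,8,9} → only 3 remains.

3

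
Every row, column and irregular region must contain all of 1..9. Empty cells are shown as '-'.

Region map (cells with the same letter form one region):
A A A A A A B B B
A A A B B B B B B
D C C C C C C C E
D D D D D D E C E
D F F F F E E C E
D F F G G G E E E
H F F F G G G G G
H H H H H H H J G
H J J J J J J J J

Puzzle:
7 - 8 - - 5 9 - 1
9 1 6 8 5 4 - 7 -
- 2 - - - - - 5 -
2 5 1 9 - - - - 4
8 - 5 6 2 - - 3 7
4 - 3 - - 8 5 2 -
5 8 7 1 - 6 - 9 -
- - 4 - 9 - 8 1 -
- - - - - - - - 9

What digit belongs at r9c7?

r1c8 = 6: row 1 has {1,5,7,8,9}; col 8 has {1,2,3,5,7,9}; region has {1,4,5,7,8,9} → only 6 remains.
r3c3 = 9: row 3 has {2,5}; col 3 has {1,3,4,5,6,7,8}; region has {2,3,5} → only 9 remains.
r4c8 = 8: row 4 has {1,2,4,5,9}; col 8 has {1,2,3,5,6,7,9}; region has {2,3,5,9} → only 8 remains.
r5c7 = 1: row 5 has {2,3,5,6,7,8}; col 7 has {5,8,9}; region has {2,4,5,7} → only 1 remains.
r6c2 = 9: row 6 has {2,3,4,5,8}; col 2 has {1,2,5,8}; region has {1,2,3,5,6,7,8} → only 9 remains.
r6c4 = 7: row 6 has {2,3,4,5,8,9}; col 4 has {1,6,8,9}; region has {6,8,9} → only 7 remains.
r6c5 = 1: row 6 has {2,3,4,5,7,8,9}; col 5 has {2,5,9}; region has {6,7,8,9} → only 1 remains.
r6c9 = 6: row 6 has {1,2,3,4,5,7,8,9}; col 9 has {1,4,7,9}; region has {1,2,4,5,7} → only 6 remains.
r9c3 = 2: row 9 has {9}; col 3 has {1,3,4,5,6,7,8,9}; region has {1,9} → only 2 remains.
r9c8 = 4: row 9 has {2,9}; col 8 has {1,2,3,5,6,7,8,9}; region has {1,2,9} → only 4 remains.
r3c4 = 4: row 3 has {2,5,9}; col 4 has {1,6,7,8,9}; region has {2,3,5,8,9} → only 4 remains.
r4c7 = 3: row 4 has {1,2,4,5,8,9}; col 7 has {1,5,8,9}; region has {1,2,4,5,6,7} → only 3 remains.
r5c2 = 4: row 5 has {1,2,3,5,6,7,8}; col 2 has {1,2,5,8,9}; region has {1,2,3,5,6,7,8,9} → only 4 remains.
r5c6 = 9: row 5 has {1,2,3,4,5,6,7,8}; col 6 has {4,5,6,8}; region has {1,2,3,4,5,6,7} → only 9 remains.
r1c2 = 3: row 1 has {1,5,6,7,8,9}; col 2 has {1,2,4,5,8,9}; region has {1,5,6,7,8,9} → only 3 remains.
r1c4 = 2: row 1 has {1,3,5,6,7,8,9}; col 4 has {1,4,6,7,8,9}; region has {1,3,5,6,7,8,9} → only 2 remains.
r1c5 = 4: row 1 has {1,2,3,5,6,7,8,9}; col 5 has {1,2,5,9}; region has {1,2,3,5,6,7,8,9} → only 4 remains.
r2c7 = 2: row 2 has {1,4,5,6,7,8,9}; col 7 has {1,3,5,8,9}; region has {1,4,5,6,7,8,9} → only 2 remains.
r2c9 = 3: row 2 has {1,2,4,5,6,7,8,9}; col 9 has {1,4,6,7,9}; region has {1,2,4,5,6,7,8,9} → only 3 remains.
r3c9 = 8: row 3 has {2,4,5,9}; col 9 has {1,3,4,6,7,9}; region has {1,2,3,4,5,6,7,9} → only 8 remains.
r4c6 = 7: row 4 has {1,2,3,4,5,8,9}; col 6 has {4,5,6,8,9}; region has {1,2,4,5,8,9} → only 7 remains.
r7c5 = 3: row 7 has {1,5,6,7,8,9}; col 5 has {1,2,4,5,9}; region has {1,6,7,8,9} → only 3 remains.
r7c7 = 4: row 7 has {1,3,5,6,7,8,9}; col 7 has {1,2,3,5,8,9}; region has {1,3,6,7,8,9} → only 4 remains.
r7c9 = 2: row 7 has {1,3,4,5,6,7,8,9}; col 9 has {1,3,4,6,7,8,9}; region has {1,3,4,6,7,8,9} → only 2 remains.
r8c4 = 3: row 8 has {1,4,8,9}; col 4 has {1,2,4,6,7,8,9}; region has {4,5,8,9} → only 3 remains.
r8c6 = 2: row 8 has {1,3,4,8,9}; col 6 has {4,5,6,7,8,9}; region has {3,4,5,8,9} → only 2 remains.
r8c9 = 5: row 8 has {1,2,3,4,8,9}; col 9 has {1,2,3,4,6,7,8,9}; region has {1,2,3,4,6,7,8,9} → only 5 remains.
r9c4 = 5: row 9 has {2,4,9}; col 4 has {1,2,3,4,6,7,8,9}; region has {1,2,4,9} → only 5 remains.
r9c6 = 3: row 9 has {2,4,5,9}; col 6 has {2,4,5,6,7,8,9}; region has {1,2,4,5,9} → only 3 remains.
r3c6 = 1: row 3 has {2,4,5,8,9}; col 6 has {2,3,4,5,6,7,8,9}; region has {2,3,4,5,8,9} → only 1 remains.
r4c5 = 6: row 4 has {1,2,3,4,5,7,8,9}; col 5 has {1,2,3,4,5,9}; region has {1,2,4,5,7,8,9} → only 6 remains.
r8c1 = 6: row 8 has {1,2,3,4,5,8,9}; col 1 has {2,4,5,7,8,9}; region has {2,3,4,5,8,9} → only 6 remains.
r8c2 = 7: row 8 has {1,2,3,4,5,6,8,9}; col 2 has {1,2,3,4,5,8,9}; region has {2,3,4,5,6,8,9} → only 7 remains.
r9c1 = 1: row 9 has {2,3,4,5,9}; col 1 has {2,4,5,6,7,8,9}; region has {2,3,4,5,6,7,8,9} → only 1 remains.
r9c2 = 6: row 9 has {1,2,3,4,5,9}; col 2 has {1,2,3,4,5,7,8,9}; region has {1,2,3,4,5,9} → only 6 remains.
r9c7 = 7: row 9 has {1,2,3,4,5,6,9}; col 7 has {1,2,3,4,5,8,9}; region has {1,2,3,4,5,6,9} → only 7 remains.

7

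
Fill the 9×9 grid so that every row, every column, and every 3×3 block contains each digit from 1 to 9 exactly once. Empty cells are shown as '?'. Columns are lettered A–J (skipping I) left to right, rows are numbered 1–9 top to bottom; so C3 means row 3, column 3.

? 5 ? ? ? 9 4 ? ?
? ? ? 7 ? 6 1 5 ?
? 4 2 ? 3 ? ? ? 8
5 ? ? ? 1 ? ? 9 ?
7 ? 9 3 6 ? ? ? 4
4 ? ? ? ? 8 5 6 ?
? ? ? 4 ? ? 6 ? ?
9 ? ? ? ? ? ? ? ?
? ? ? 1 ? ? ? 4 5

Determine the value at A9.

D3 = 5: row 3 has {2,3,4,8}; col 4 has {1,3,4,7}; box has {3,6,7,9} → only 5 remains.
F3 = 1: row 3 has {2,3,4,5,8}; col 6 has {6,8,9}; box has {3,5,6,7,9} → only 1 remains.
H3 = 7: row 3 has {1,2,3,4,5,8}; col 8 has {4,5,6,9}; box has {1,4,5,8} → only 7 remains.
D4 = 2: row 4 has {1,5,9}; col 4 has {1,3,4,5,7}; box has {1,3,6,8} → only 2 remains.
F5 = 5: row 5 has {3,4,6,7,9}; col 6 has {1,6,8,9}; box has {1,2,3,6,8} → only 5 remains.
D6 = 9: row 6 has {4,5,6,8}; col 4 has {1,2,3,4,5,7}; box has {1,2,3,5,6,8} → only 9 remains.
E6 = 7: row 6 has {4,5,6,8,9}; col 5 has {1,3,6}; box has {1,2,3,5,6,8,9} → only 7 remains.
D1 = 8: row 1 has {4,5,9}; col 4 has {1,2,3,4,5,7,9}; box has {1,3,5,6,7,9} → only 8 remains.
E1 = 2: row 1 has {4,5,8,9}; col 5 has {1,3,6,7}; box has {1,3,5,6,7,8,9} → only 2 remains.
H1 = 3: row 1 has {2,4,5,8,9}; col 8 has {4,5,6,7,9}; box has {1,4,5,7,8} → only 3 remains.
J1 = 6: row 1 has {2,3,4,5,8,9}; col 9 has {4,5,8}; box has {1,3,4,5,7,8} → only 6 remains.
E2 = 4: row 2 has {1,5,6,7}; col 5 has {1,2,3,6,7}; box has {1,2,3,5,6,7,8,9} → only 4 remains.
A3 = 6: row 3 has {1,2,3,4,5,7,8}; col 1 has {4,5,7,9}; box has {2,4,5} → only 6 remains.
G3 = 9: row 3 has {1,2,3,4,5,6,7,8}; col 7 has {1,4,5,6}; box has {1,3,4,5,6,7,8} → only 9 remains.
F4 = 4: row 4 has {1,2,5,9}; col 6 has {1,5,6,8,9}; box has {1,2,3,5,6,7,8,9} → only 4 remains.
D8 = 6: row 8 has {9}; col 4 has {1,2,3,4,5,7,8,9}; box has {1,4} → only 6 remains.
A1 = 1: row 1 has {2,3,4,5,6,8,9}; col 1 has {4,5,6,7,9}; box has {2,4,5,6} → only 1 remains.
C1 = 7: row 1 has {1,2,3,4,5,6,8,9}; col 3 has {2,9}; box has {1,2,4,5,6} → only 7 remains.
J2 = 2: row 2 has {1,4,5,6,7}; col 9 has {4,5,6,8}; box has {1,3,4,5,6,7,8,9} → only 2 remains.
B2 = 9: in row 2, 9 can only go here (every other open cell in that row sees a 9).
B6 = 2: in row 6, 2 can only go here (every other open cell in that row sees a 2).
C8 = 4: in row 8, 4 can only go here (every other open cell in that row sees a 4).
E8 = 5: in row 8, 5 can only go here (every other open cell in that row sees a 5).
C7 = 5: in row 7, 5 can only go here (every other open cell in that row sees a 5).
E9 = 9: in row 9, 9 can only go here (every other open cell in that row sees a 9).
E7 = 8: row 7 has {4,5,6}; col 5 has {1,2,3,4,5,6,7,9}; box has {1,4,5,6,9} → only 8 remains.
J7 = 9: in row 7, 9 can only go here (every other open cell in that row sees a 9).
C6 = 1: in column 3, 1 can only go here (every other open cell in that column sees a 1).
B5 = 8: row 5 has {3,4,5,6,7,9}; col 2 has {2,4,5,9}; box has {1,2,4,5,7,9} → only 8 remains.
G5 = 2: row 5 has {3,4,5,6,7,8,9}; col 7 has {1,4,5,6,9}; box has {4,5,6,9} → only 2 remains.
H5 = 1: row 5 has {2,3,4,5,6,7,8,9}; col 8 has {3,4,5,6,7,9}; box has {2,4,5,6,9} → only 1 remains.
J6 = 3: row 6 has {1,2,4,5,6,7,8,9}; col 9 has {2,4,5,6,8,9}; box has {1,2,4,5,6,9} → only 3 remains.
H7 = 2: row 7 has {4,5,6,8,9}; col 8 has {1,3,4,5,6,7,9}; box has {4,5,6,9} → only 2 remains.
H8 = 8: row 8 has {4,5,6,9}; col 8 has {1,2,3,4,5,6,7,9}; box has {2,4,5,6,9} → only 8 remains.
J4 = 7: row 4 has {1,2,4,5,9}; col 9 has {2,3,4,5,6,8,9}; box has {1,2,3,4,5,6,9} → only 7 remains.
A7 = 3: row 7 has {2,4,5,6,8,9}; col 1 has {1,4,5,6,7,9}; box has {4,5,9} → only 3 remains.
F7 = 7: row 7 has {2,3,4,5,6,8,9}; col 6 has {1,4,5,6,8,9}; box has {1,4,5,6,8,9} → only 7 remains.
J8 = 1: row 8 has {4,5,6,8,9}; col 9 has {2,3,4,5,6,7,8,9}; box has {2,4,5,6,8,9} → only 1 remains.
A2 = 8: row 2 has {1,2,4,5,6,7,9}; col 1 has {1,3,4,5,6,7,9}; box has {1,2,4,5,6,7,9} → only 8 remains.
C2 = 3: row 2 has {1,2,4,5,6,7,8,9}; col 3 has {1,2,4,5,7,9}; box has {1,2,4,5,6,7,8,9} → only 3 remains.
C4 = 6: row 4 has {1,2,4,5,7,9}; col 3 has {1,2,3,4,5,7,9}; box has {1,2,4,5,7,8,9} → only 6 remains.
G4 = 8: row 4 has {1,2,4,5,6,7,9}; col 7 has {1,2,4,5,6,9}; box has {1,2,3,4,5,6,7,9} → only 8 remains.
B7 = 1: row 7 has {2,3,4,5,6,7,8,9}; col 2 has {2,4,5,8,9}; box has {3,4,5,9} → only 1 remains.
B8 = 7: row 8 has {1,4,5,6,8,9}; col 2 has {1,2,4,5,8,9}; box has {1,3,4,5,9} → only 7 remains.
G8 = 3: row 8 has {1,4,5,6,7,8,9}; col 7 has {1,2,4,5,6,8,9}; box has {1,2,4,5,6,8,9} → only 3 remains.
A9 = 2: row 9 has {1,4,5,9}; col 1 has {1,3,4,5,6,7,8,9}; box has {1,3,4,5,7,9} → only 2 remains.

2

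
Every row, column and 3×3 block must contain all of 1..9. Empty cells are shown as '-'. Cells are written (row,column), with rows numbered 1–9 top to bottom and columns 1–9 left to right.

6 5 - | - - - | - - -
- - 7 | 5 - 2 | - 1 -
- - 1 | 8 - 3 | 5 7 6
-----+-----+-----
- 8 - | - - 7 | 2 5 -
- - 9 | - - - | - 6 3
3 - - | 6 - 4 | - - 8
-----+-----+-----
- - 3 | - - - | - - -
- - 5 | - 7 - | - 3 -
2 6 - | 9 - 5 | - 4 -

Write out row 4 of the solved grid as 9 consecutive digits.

486397251

(6,3) = 2: row 6 has {3,4,6,8}; col 3 has {1,3,5,7,9}; box has {3,8,9} → only 2 remains.
(6,8) = 9: row 6 has {2,3,4,6,8}; col 8 has {1,3,4,5,6,7}; box has {2,3,5,6,8} → only 9 remains.
(9,3) = 8: row 9 has {2,4,5,6,9}; col 3 has {1,2,3,5,7,9}; box has {2,3,5,6} → only 8 remains.
(1,3) = 4: row 1 has {5,6}; col 3 has {1,2,3,5,7,8,9}; box has {1,5,6,7} → only 4 remains.
(3,1) = 9: row 3 has {1,3,5,6,7,8}; col 1 has {2,3,6}; box has {1,4,5,6,7} → only 9 remains.
(3,2) = 2: row 3 has {1,3,5,6,7,8,9}; col 2 has {5,6,8}; box has {1,4,5,6,7,9} → only 2 remains.
(3,5) = 4: row 3 has {1,2,3,5,6,7,8,9}; col 5 has {7}; box has {2,3,5,8} → only 4 remains.
(4,3) = 6: row 4 has {2,5,7,8}; col 3 has {1,2,3,4,5,7,8,9}; box has {2,3,8,9} → only 6 remains.
(2,1) = 8: row 2 has {1,2,5,7}; col 1 has {2,3,6,9}; box has {1,2,4,5,6,7,9} → only 8 remains.
(2,2) = 3: row 2 has {1,2,5,7,8}; col 2 has {2,5,6,8}; box has {1,2,4,5,6,7,8,9} → only 3 remains.
(1,7) = 3: in row 1, 3 can only go here (every other open cell in that row sees a 3).
(1,4) = 7: in row 1, 7 can only go here (every other open cell in that row sees a 7).
(1,8) = 8: in row 1, 8 can only go here (every other open cell in that row sees an 8).
(7,8) = 2: row 7 has {3}; col 8 has {1,3,4,5,6,7,8,9}; box has {3,4} → only 2 remains.
(1,9) = 2: in row 1, 2 can only go here (every other open cell in that row sees a 2).
(2,5) = 6: in row 2, 6 can only go here (every other open cell in that row sees a 6).
(4,5) = 9: in row 4, 9 can only go here (every other open cell in that row sees a 9).
(1,5) = 1: row 1 has {2,3,4,5,6,7,8}; col 5 has {4,6,7,9}; box has {2,3,4,5,6,7,8} → only 1 remains.
(1,6) = 9: row 1 has {1,2,3,4,5,6,7,8}; col 6 has {2,3,4,5,7}; box has {1,2,3,4,5,6,7,8} → only 9 remains.
(6,5) = 5: row 6 has {2,3,4,6,8,9}; col 5 has {1,4,6,7,9}; box has {4,6,7,9} → only 5 remains.
(7,5) = 8: row 7 has {2,3}; col 5 has {1,4,5,6,7,9}; box has {5,7,9} → only 8 remains.
(9,5) = 3: row 9 has {2,4,5,6,8,9}; col 5 has {1,4,5,6,7,8,9}; box has {5,7,8,9} → only 3 remains.
(5,5) = 2: row 5 has {3,6,9}; col 5 has {1,3,4,5,6,7,8,9}; box has {4,5,6,7,9} → only 2 remains.
(5,4) = 1: row 5 has {2,3,6,9}; col 4 has {5,6,7,8,9}; box has {2,4,5,6,7,9} → only 1 remains.
(5,6) = 8: row 5 has {1,2,3,6,9}; col 6 has {2,3,4,5,7,9}; box has {1,2,4,5,6,7,9} → only 8 remains.
(7,4) = 4: row 7 has {2,3,8}; col 4 has {1,5,6,7,8,9}; box has {3,5,7,8,9} → only 4 remains.
(8,4) = 2: row 8 has {3,5,7}; col 4 has {1,4,5,6,7,8,9}; box has {3,4,5,7,8,9} → only 2 remains.
(4,4) = 3: row 4 has {2,5,6,7,8,9}; col 4 has {1,2,4,5,6,7,8,9}; box has {1,2,4,5,6,7,8,9} → only 3 remains.
(5,1) = 5: in row 5, 5 can only go here (every other open cell in that row sees a 5).
(7,9) = 5: in row 7, 5 can only go here (every other open cell in that row sees a 5).
(8,7) = 8: in row 8, 8 can only go here (every other open cell in that row sees an 8).
(8,6) = 6: in row 8, 6 can only go here (every other open cell in that row sees a 6).
(7,6) = 1: row 7 has {2,3,4,5,8}; col 6 has {2,3,4,5,6,7,8,9}; box has {2,3,4,5,6,7,8,9} → only 1 remains.
(7,1) = 7: row 7 has {1,2,3,4,5,8}; col 1 has {2,3,5,6,8,9}; box has {2,3,5,6,8} → only 7 remains.
(7,2) = 9: row 7 has {1,2,3,4,5,7,8}; col 2 has {2,3,5,6,8}; box has {2,3,5,6,7,8} → only 9 remains.
(7,7) = 6: row 7 has {1,2,3,4,5,7,8,9}; col 7 has {2,3,5,8}; box has {2,3,4,5,8} → only 6 remains.
(8,9) = 9: in row 8, 9 can only go here (every other open cell in that row sees a 9).
(2,9) = 4: row 2 has {1,2,3,5,6,7,8}; col 9 has {2,3,5,6,8,9}; box has {1,2,3,5,6,7,8} → only 4 remains.
(4,9) = 1: row 4 has {2,3,5,6,7,8,9}; col 9 has {2,3,4,5,6,8,9}; box has {2,3,5,6,8,9} → only 1 remains.
(6,7) = 7: row 6 has {2,3,4,5,6,8,9}; col 7 has {2,3,5,6,8}; box has {1,2,3,5,6,8,9} → only 7 remains.
(9,7) = 1: row 9 has {2,3,4,5,6,8,9}; col 7 has {2,3,5,6,7,8}; box has {2,3,4,5,6,8,9} → only 1 remains.
(9,9) = 7: row 9 has {1,2,3,4,5,6,8,9}; col 9 has {1,2,3,4,5,6,8,9}; box has {1,2,3,4,5,6,8,9} → only 7 remains.
(2,7) = 9: row 2 has {1,2,3,4,5,6,7,8}; col 7 has {1,2,3,5,6,7,8}; box has {1,2,3,4,5,6,7,8} → only 9 remains.
(4,1) = 4: row 4 has {1,2,3,5,6,7,8,9}; col 1 has {2,3,5,6,7,8,9}; box has {2,3,5,6,8,9} → only 4 remains.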